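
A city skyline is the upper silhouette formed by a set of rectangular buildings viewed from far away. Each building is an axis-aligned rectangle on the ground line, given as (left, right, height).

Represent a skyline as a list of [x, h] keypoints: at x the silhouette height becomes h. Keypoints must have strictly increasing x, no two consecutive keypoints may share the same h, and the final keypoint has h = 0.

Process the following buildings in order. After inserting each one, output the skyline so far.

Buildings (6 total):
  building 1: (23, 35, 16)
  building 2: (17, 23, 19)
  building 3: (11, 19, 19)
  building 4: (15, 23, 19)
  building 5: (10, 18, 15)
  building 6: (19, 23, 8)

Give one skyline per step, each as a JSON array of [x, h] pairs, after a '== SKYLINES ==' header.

== SKYLINES ==
[[23,16],[35,0]]
[[17,19],[23,16],[35,0]]
[[11,19],[23,16],[35,0]]
[[11,19],[23,16],[35,0]]
[[10,15],[11,19],[23,16],[35,0]]
[[10,15],[11,19],[23,16],[35,0]]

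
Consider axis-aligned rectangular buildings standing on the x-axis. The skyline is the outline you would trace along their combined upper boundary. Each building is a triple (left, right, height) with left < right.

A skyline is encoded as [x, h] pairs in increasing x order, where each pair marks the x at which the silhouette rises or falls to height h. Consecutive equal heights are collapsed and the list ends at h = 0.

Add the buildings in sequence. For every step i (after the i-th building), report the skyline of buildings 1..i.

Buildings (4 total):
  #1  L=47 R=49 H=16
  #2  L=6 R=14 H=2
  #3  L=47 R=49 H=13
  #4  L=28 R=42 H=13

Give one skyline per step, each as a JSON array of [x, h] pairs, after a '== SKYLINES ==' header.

== SKYLINES ==
[[47,16],[49,0]]
[[6,2],[14,0],[47,16],[49,0]]
[[6,2],[14,0],[47,16],[49,0]]
[[6,2],[14,0],[28,13],[42,0],[47,16],[49,0]]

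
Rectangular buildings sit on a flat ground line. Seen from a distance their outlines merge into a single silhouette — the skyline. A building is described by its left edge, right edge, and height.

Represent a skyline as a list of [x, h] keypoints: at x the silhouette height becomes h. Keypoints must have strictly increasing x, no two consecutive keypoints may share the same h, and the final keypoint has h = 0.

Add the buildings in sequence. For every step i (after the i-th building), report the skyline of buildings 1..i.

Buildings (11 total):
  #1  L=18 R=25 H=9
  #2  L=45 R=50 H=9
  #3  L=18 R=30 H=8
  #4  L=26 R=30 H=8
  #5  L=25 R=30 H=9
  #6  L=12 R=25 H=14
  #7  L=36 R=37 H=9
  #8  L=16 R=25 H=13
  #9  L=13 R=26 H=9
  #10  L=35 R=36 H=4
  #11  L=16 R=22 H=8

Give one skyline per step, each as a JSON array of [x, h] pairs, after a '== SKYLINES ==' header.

== SKYLINES ==
[[18,9],[25,0]]
[[18,9],[25,0],[45,9],[50,0]]
[[18,9],[25,8],[30,0],[45,9],[50,0]]
[[18,9],[25,8],[30,0],[45,9],[50,0]]
[[18,9],[30,0],[45,9],[50,0]]
[[12,14],[25,9],[30,0],[45,9],[50,0]]
[[12,14],[25,9],[30,0],[36,9],[37,0],[45,9],[50,0]]
[[12,14],[25,9],[30,0],[36,9],[37,0],[45,9],[50,0]]
[[12,14],[25,9],[30,0],[36,9],[37,0],[45,9],[50,0]]
[[12,14],[25,9],[30,0],[35,4],[36,9],[37,0],[45,9],[50,0]]
[[12,14],[25,9],[30,0],[35,4],[36,9],[37,0],[45,9],[50,0]]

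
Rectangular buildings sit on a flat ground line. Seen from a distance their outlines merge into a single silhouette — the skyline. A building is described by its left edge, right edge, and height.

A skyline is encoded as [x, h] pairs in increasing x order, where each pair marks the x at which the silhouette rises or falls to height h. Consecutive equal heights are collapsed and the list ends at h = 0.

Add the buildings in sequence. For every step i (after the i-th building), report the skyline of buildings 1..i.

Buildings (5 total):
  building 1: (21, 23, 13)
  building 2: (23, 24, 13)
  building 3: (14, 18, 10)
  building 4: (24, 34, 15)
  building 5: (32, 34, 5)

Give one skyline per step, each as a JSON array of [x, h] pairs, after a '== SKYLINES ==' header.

== SKYLINES ==
[[21,13],[23,0]]
[[21,13],[24,0]]
[[14,10],[18,0],[21,13],[24,0]]
[[14,10],[18,0],[21,13],[24,15],[34,0]]
[[14,10],[18,0],[21,13],[24,15],[34,0]]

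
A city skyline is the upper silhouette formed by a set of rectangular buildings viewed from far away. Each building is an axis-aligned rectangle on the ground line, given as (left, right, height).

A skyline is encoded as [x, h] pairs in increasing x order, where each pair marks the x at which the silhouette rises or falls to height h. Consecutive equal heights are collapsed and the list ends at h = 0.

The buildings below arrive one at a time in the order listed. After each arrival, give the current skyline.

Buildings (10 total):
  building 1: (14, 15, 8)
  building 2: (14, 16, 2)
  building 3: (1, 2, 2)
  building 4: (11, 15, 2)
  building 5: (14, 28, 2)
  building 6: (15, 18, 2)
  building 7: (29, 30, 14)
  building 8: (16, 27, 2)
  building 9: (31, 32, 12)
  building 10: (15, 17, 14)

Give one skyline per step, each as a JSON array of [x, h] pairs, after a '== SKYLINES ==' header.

== SKYLINES ==
[[14,8],[15,0]]
[[14,8],[15,2],[16,0]]
[[1,2],[2,0],[14,8],[15,2],[16,0]]
[[1,2],[2,0],[11,2],[14,8],[15,2],[16,0]]
[[1,2],[2,0],[11,2],[14,8],[15,2],[28,0]]
[[1,2],[2,0],[11,2],[14,8],[15,2],[28,0]]
[[1,2],[2,0],[11,2],[14,8],[15,2],[28,0],[29,14],[30,0]]
[[1,2],[2,0],[11,2],[14,8],[15,2],[28,0],[29,14],[30,0]]
[[1,2],[2,0],[11,2],[14,8],[15,2],[28,0],[29,14],[30,0],[31,12],[32,0]]
[[1,2],[2,0],[11,2],[14,8],[15,14],[17,2],[28,0],[29,14],[30,0],[31,12],[32,0]]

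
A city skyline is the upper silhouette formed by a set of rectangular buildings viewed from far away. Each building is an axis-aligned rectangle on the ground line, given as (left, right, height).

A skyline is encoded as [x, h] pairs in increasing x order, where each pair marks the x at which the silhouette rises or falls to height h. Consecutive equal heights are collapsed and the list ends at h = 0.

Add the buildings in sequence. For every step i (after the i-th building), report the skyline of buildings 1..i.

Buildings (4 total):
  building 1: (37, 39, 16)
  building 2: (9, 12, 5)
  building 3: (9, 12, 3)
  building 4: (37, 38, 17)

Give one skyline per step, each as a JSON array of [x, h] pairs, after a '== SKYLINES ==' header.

== SKYLINES ==
[[37,16],[39,0]]
[[9,5],[12,0],[37,16],[39,0]]
[[9,5],[12,0],[37,16],[39,0]]
[[9,5],[12,0],[37,17],[38,16],[39,0]]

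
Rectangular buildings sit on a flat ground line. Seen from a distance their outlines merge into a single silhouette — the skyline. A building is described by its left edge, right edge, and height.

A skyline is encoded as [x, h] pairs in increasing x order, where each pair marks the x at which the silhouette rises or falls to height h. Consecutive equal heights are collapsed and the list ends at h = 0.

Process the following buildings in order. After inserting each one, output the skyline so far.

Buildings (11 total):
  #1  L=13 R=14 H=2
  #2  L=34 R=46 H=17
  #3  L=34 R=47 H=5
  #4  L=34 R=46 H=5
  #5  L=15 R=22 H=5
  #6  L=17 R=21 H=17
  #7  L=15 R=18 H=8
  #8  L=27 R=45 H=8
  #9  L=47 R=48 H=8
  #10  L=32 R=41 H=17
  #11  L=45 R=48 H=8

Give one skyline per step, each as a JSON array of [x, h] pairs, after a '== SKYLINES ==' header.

== SKYLINES ==
[[13,2],[14,0]]
[[13,2],[14,0],[34,17],[46,0]]
[[13,2],[14,0],[34,17],[46,5],[47,0]]
[[13,2],[14,0],[34,17],[46,5],[47,0]]
[[13,2],[14,0],[15,5],[22,0],[34,17],[46,5],[47,0]]
[[13,2],[14,0],[15,5],[17,17],[21,5],[22,0],[34,17],[46,5],[47,0]]
[[13,2],[14,0],[15,8],[17,17],[21,5],[22,0],[34,17],[46,5],[47,0]]
[[13,2],[14,0],[15,8],[17,17],[21,5],[22,0],[27,8],[34,17],[46,5],[47,0]]
[[13,2],[14,0],[15,8],[17,17],[21,5],[22,0],[27,8],[34,17],[46,5],[47,8],[48,0]]
[[13,2],[14,0],[15,8],[17,17],[21,5],[22,0],[27,8],[32,17],[46,5],[47,8],[48,0]]
[[13,2],[14,0],[15,8],[17,17],[21,5],[22,0],[27,8],[32,17],[46,8],[48,0]]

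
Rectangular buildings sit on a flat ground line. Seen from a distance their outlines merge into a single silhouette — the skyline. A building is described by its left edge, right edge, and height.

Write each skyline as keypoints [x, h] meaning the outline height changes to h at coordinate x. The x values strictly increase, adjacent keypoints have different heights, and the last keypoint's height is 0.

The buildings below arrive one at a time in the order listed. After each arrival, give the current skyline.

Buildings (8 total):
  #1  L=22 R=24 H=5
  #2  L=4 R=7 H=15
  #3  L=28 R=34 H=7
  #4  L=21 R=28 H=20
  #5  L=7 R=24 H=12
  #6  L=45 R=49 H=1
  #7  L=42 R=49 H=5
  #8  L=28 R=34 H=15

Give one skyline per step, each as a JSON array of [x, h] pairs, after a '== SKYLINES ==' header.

== SKYLINES ==
[[22,5],[24,0]]
[[4,15],[7,0],[22,5],[24,0]]
[[4,15],[7,0],[22,5],[24,0],[28,7],[34,0]]
[[4,15],[7,0],[21,20],[28,7],[34,0]]
[[4,15],[7,12],[21,20],[28,7],[34,0]]
[[4,15],[7,12],[21,20],[28,7],[34,0],[45,1],[49,0]]
[[4,15],[7,12],[21,20],[28,7],[34,0],[42,5],[49,0]]
[[4,15],[7,12],[21,20],[28,15],[34,0],[42,5],[49,0]]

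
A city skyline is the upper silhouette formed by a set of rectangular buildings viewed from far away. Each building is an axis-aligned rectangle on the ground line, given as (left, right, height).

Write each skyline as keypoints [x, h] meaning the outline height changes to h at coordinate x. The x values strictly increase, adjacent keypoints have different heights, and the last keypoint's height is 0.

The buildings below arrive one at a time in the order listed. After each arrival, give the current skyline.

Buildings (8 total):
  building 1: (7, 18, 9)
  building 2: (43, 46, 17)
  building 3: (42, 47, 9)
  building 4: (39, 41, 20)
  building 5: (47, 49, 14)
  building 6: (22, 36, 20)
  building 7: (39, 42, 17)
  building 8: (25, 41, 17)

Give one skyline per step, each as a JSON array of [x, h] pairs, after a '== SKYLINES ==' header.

== SKYLINES ==
[[7,9],[18,0]]
[[7,9],[18,0],[43,17],[46,0]]
[[7,9],[18,0],[42,9],[43,17],[46,9],[47,0]]
[[7,9],[18,0],[39,20],[41,0],[42,9],[43,17],[46,9],[47,0]]
[[7,9],[18,0],[39,20],[41,0],[42,9],[43,17],[46,9],[47,14],[49,0]]
[[7,9],[18,0],[22,20],[36,0],[39,20],[41,0],[42,9],[43,17],[46,9],[47,14],[49,0]]
[[7,9],[18,0],[22,20],[36,0],[39,20],[41,17],[42,9],[43,17],[46,9],[47,14],[49,0]]
[[7,9],[18,0],[22,20],[36,17],[39,20],[41,17],[42,9],[43,17],[46,9],[47,14],[49,0]]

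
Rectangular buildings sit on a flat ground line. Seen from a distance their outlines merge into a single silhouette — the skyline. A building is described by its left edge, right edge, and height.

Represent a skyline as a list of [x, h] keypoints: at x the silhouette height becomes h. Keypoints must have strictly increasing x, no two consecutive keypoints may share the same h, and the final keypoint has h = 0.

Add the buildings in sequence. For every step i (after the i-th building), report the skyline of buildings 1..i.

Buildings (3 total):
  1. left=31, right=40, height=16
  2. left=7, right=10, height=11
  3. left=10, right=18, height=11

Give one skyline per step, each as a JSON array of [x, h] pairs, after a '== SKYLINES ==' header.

== SKYLINES ==
[[31,16],[40,0]]
[[7,11],[10,0],[31,16],[40,0]]
[[7,11],[18,0],[31,16],[40,0]]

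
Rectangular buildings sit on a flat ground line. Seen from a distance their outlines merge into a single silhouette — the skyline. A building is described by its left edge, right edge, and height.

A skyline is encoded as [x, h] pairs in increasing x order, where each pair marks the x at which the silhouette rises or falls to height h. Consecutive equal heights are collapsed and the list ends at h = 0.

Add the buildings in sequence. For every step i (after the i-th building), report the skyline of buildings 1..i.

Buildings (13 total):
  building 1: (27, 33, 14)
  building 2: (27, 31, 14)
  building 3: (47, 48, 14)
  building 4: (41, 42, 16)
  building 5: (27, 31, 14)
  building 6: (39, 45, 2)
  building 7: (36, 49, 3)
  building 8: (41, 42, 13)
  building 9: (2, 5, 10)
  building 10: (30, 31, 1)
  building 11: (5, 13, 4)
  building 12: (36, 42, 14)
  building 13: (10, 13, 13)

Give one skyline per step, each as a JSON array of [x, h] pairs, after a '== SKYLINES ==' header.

== SKYLINES ==
[[27,14],[33,0]]
[[27,14],[33,0]]
[[27,14],[33,0],[47,14],[48,0]]
[[27,14],[33,0],[41,16],[42,0],[47,14],[48,0]]
[[27,14],[33,0],[41,16],[42,0],[47,14],[48,0]]
[[27,14],[33,0],[39,2],[41,16],[42,2],[45,0],[47,14],[48,0]]
[[27,14],[33,0],[36,3],[41,16],[42,3],[47,14],[48,3],[49,0]]
[[27,14],[33,0],[36,3],[41,16],[42,3],[47,14],[48,3],[49,0]]
[[2,10],[5,0],[27,14],[33,0],[36,3],[41,16],[42,3],[47,14],[48,3],[49,0]]
[[2,10],[5,0],[27,14],[33,0],[36,3],[41,16],[42,3],[47,14],[48,3],[49,0]]
[[2,10],[5,4],[13,0],[27,14],[33,0],[36,3],[41,16],[42,3],[47,14],[48,3],[49,0]]
[[2,10],[5,4],[13,0],[27,14],[33,0],[36,14],[41,16],[42,3],[47,14],[48,3],[49,0]]
[[2,10],[5,4],[10,13],[13,0],[27,14],[33,0],[36,14],[41,16],[42,3],[47,14],[48,3],[49,0]]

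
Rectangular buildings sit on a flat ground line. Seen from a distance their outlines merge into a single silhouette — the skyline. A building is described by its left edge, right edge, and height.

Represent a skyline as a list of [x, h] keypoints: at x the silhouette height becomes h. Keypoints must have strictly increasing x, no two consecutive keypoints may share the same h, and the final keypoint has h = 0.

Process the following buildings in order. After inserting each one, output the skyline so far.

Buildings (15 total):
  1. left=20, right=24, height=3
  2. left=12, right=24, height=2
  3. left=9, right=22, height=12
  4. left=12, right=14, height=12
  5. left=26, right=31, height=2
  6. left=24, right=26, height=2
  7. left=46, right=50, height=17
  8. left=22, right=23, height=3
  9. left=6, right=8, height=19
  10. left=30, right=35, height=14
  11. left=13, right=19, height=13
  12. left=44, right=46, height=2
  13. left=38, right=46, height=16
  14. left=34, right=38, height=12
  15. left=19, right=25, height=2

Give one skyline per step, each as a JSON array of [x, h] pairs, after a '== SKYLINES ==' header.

== SKYLINES ==
[[20,3],[24,0]]
[[12,2],[20,3],[24,0]]
[[9,12],[22,3],[24,0]]
[[9,12],[22,3],[24,0]]
[[9,12],[22,3],[24,0],[26,2],[31,0]]
[[9,12],[22,3],[24,2],[31,0]]
[[9,12],[22,3],[24,2],[31,0],[46,17],[50,0]]
[[9,12],[22,3],[24,2],[31,0],[46,17],[50,0]]
[[6,19],[8,0],[9,12],[22,3],[24,2],[31,0],[46,17],[50,0]]
[[6,19],[8,0],[9,12],[22,3],[24,2],[30,14],[35,0],[46,17],[50,0]]
[[6,19],[8,0],[9,12],[13,13],[19,12],[22,3],[24,2],[30,14],[35,0],[46,17],[50,0]]
[[6,19],[8,0],[9,12],[13,13],[19,12],[22,3],[24,2],[30,14],[35,0],[44,2],[46,17],[50,0]]
[[6,19],[8,0],[9,12],[13,13],[19,12],[22,3],[24,2],[30,14],[35,0],[38,16],[46,17],[50,0]]
[[6,19],[8,0],[9,12],[13,13],[19,12],[22,3],[24,2],[30,14],[35,12],[38,16],[46,17],[50,0]]
[[6,19],[8,0],[9,12],[13,13],[19,12],[22,3],[24,2],[30,14],[35,12],[38,16],[46,17],[50,0]]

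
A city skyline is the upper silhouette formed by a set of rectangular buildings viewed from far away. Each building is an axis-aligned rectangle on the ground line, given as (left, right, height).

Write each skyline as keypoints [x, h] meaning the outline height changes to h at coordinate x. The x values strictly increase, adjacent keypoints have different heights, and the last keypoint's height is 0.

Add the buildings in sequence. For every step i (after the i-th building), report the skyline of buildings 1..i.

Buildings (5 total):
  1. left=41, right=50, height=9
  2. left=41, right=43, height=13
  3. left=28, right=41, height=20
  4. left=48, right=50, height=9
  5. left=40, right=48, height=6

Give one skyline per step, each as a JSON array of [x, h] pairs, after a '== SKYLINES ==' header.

== SKYLINES ==
[[41,9],[50,0]]
[[41,13],[43,9],[50,0]]
[[28,20],[41,13],[43,9],[50,0]]
[[28,20],[41,13],[43,9],[50,0]]
[[28,20],[41,13],[43,9],[50,0]]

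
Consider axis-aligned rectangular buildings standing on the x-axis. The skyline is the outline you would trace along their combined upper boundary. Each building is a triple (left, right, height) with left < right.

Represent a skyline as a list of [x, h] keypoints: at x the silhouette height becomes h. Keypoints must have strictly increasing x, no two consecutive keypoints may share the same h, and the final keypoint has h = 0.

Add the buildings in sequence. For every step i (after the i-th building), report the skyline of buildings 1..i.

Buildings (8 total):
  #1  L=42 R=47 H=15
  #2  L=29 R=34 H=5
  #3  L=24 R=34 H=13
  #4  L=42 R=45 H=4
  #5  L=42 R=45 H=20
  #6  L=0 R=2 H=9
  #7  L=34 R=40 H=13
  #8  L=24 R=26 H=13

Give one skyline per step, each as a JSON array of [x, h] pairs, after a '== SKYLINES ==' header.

== SKYLINES ==
[[42,15],[47,0]]
[[29,5],[34,0],[42,15],[47,0]]
[[24,13],[34,0],[42,15],[47,0]]
[[24,13],[34,0],[42,15],[47,0]]
[[24,13],[34,0],[42,20],[45,15],[47,0]]
[[0,9],[2,0],[24,13],[34,0],[42,20],[45,15],[47,0]]
[[0,9],[2,0],[24,13],[40,0],[42,20],[45,15],[47,0]]
[[0,9],[2,0],[24,13],[40,0],[42,20],[45,15],[47,0]]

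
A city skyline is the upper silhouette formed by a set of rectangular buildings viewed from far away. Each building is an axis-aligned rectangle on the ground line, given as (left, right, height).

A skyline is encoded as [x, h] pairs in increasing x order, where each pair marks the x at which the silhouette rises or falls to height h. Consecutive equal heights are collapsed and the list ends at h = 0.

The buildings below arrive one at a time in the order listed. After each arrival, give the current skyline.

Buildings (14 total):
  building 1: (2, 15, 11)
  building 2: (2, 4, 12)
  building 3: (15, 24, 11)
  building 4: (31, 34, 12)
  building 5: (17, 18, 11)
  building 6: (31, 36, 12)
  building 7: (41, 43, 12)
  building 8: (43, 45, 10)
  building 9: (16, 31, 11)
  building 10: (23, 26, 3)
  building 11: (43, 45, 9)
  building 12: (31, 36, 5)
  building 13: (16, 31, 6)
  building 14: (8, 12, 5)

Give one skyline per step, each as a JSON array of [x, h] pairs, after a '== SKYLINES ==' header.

== SKYLINES ==
[[2,11],[15,0]]
[[2,12],[4,11],[15,0]]
[[2,12],[4,11],[24,0]]
[[2,12],[4,11],[24,0],[31,12],[34,0]]
[[2,12],[4,11],[24,0],[31,12],[34,0]]
[[2,12],[4,11],[24,0],[31,12],[36,0]]
[[2,12],[4,11],[24,0],[31,12],[36,0],[41,12],[43,0]]
[[2,12],[4,11],[24,0],[31,12],[36,0],[41,12],[43,10],[45,0]]
[[2,12],[4,11],[31,12],[36,0],[41,12],[43,10],[45,0]]
[[2,12],[4,11],[31,12],[36,0],[41,12],[43,10],[45,0]]
[[2,12],[4,11],[31,12],[36,0],[41,12],[43,10],[45,0]]
[[2,12],[4,11],[31,12],[36,0],[41,12],[43,10],[45,0]]
[[2,12],[4,11],[31,12],[36,0],[41,12],[43,10],[45,0]]
[[2,12],[4,11],[31,12],[36,0],[41,12],[43,10],[45,0]]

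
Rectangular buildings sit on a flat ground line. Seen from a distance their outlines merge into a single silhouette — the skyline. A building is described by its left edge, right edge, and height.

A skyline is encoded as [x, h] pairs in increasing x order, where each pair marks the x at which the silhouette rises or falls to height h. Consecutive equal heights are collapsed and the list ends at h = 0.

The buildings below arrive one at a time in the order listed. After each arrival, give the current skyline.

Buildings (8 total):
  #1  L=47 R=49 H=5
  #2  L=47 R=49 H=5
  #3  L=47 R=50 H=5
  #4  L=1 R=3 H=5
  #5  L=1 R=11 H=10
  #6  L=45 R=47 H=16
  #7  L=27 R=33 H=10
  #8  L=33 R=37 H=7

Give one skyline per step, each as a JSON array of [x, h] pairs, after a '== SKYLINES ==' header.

== SKYLINES ==
[[47,5],[49,0]]
[[47,5],[49,0]]
[[47,5],[50,0]]
[[1,5],[3,0],[47,5],[50,0]]
[[1,10],[11,0],[47,5],[50,0]]
[[1,10],[11,0],[45,16],[47,5],[50,0]]
[[1,10],[11,0],[27,10],[33,0],[45,16],[47,5],[50,0]]
[[1,10],[11,0],[27,10],[33,7],[37,0],[45,16],[47,5],[50,0]]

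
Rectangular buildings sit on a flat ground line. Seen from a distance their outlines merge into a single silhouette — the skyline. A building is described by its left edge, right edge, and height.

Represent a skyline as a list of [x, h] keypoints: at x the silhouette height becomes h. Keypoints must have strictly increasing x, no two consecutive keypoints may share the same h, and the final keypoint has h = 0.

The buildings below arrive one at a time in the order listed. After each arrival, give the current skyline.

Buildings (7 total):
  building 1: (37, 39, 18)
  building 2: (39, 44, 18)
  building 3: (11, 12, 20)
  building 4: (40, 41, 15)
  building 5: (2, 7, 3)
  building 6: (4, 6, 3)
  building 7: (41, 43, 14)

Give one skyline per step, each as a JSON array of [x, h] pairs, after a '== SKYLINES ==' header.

== SKYLINES ==
[[37,18],[39,0]]
[[37,18],[44,0]]
[[11,20],[12,0],[37,18],[44,0]]
[[11,20],[12,0],[37,18],[44,0]]
[[2,3],[7,0],[11,20],[12,0],[37,18],[44,0]]
[[2,3],[7,0],[11,20],[12,0],[37,18],[44,0]]
[[2,3],[7,0],[11,20],[12,0],[37,18],[44,0]]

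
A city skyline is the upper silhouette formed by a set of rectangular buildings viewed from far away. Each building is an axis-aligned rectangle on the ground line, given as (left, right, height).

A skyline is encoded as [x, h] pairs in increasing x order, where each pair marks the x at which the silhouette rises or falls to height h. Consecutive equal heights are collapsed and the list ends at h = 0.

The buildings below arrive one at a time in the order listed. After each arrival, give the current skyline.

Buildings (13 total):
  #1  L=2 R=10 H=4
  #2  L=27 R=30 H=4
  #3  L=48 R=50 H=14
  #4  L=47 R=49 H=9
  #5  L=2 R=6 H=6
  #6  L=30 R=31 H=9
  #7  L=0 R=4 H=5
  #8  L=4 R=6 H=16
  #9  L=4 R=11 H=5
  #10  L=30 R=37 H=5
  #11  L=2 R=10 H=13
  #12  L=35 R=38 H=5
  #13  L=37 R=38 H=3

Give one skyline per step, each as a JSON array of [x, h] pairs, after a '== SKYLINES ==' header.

== SKYLINES ==
[[2,4],[10,0]]
[[2,4],[10,0],[27,4],[30,0]]
[[2,4],[10,0],[27,4],[30,0],[48,14],[50,0]]
[[2,4],[10,0],[27,4],[30,0],[47,9],[48,14],[50,0]]
[[2,6],[6,4],[10,0],[27,4],[30,0],[47,9],[48,14],[50,0]]
[[2,6],[6,4],[10,0],[27,4],[30,9],[31,0],[47,9],[48,14],[50,0]]
[[0,5],[2,6],[6,4],[10,0],[27,4],[30,9],[31,0],[47,9],[48,14],[50,0]]
[[0,5],[2,6],[4,16],[6,4],[10,0],[27,4],[30,9],[31,0],[47,9],[48,14],[50,0]]
[[0,5],[2,6],[4,16],[6,5],[11,0],[27,4],[30,9],[31,0],[47,9],[48,14],[50,0]]
[[0,5],[2,6],[4,16],[6,5],[11,0],[27,4],[30,9],[31,5],[37,0],[47,9],[48,14],[50,0]]
[[0,5],[2,13],[4,16],[6,13],[10,5],[11,0],[27,4],[30,9],[31,5],[37,0],[47,9],[48,14],[50,0]]
[[0,5],[2,13],[4,16],[6,13],[10,5],[11,0],[27,4],[30,9],[31,5],[38,0],[47,9],[48,14],[50,0]]
[[0,5],[2,13],[4,16],[6,13],[10,5],[11,0],[27,4],[30,9],[31,5],[38,0],[47,9],[48,14],[50,0]]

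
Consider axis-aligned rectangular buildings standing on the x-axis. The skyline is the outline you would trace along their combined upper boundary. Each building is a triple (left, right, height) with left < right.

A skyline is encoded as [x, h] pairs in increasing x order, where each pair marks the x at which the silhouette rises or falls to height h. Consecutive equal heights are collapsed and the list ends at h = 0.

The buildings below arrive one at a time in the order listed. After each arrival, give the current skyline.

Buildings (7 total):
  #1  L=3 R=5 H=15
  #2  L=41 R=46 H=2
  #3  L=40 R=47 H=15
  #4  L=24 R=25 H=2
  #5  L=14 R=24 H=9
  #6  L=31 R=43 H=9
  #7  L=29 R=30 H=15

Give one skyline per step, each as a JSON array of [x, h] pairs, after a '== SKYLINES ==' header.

== SKYLINES ==
[[3,15],[5,0]]
[[3,15],[5,0],[41,2],[46,0]]
[[3,15],[5,0],[40,15],[47,0]]
[[3,15],[5,0],[24,2],[25,0],[40,15],[47,0]]
[[3,15],[5,0],[14,9],[24,2],[25,0],[40,15],[47,0]]
[[3,15],[5,0],[14,9],[24,2],[25,0],[31,9],[40,15],[47,0]]
[[3,15],[5,0],[14,9],[24,2],[25,0],[29,15],[30,0],[31,9],[40,15],[47,0]]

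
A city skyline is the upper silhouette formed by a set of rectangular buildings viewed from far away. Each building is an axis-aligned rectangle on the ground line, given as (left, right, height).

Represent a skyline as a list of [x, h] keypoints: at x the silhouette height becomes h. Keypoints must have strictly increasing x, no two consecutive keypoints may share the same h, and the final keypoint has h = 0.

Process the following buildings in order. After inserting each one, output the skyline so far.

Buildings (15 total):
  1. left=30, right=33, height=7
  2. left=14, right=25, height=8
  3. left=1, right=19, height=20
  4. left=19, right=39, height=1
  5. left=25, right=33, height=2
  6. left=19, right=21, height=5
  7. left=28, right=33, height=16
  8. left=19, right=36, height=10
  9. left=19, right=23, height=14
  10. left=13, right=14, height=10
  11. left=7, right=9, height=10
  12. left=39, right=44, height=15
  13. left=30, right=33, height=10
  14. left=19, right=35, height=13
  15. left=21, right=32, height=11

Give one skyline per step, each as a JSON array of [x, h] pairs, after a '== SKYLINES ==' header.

== SKYLINES ==
[[30,7],[33,0]]
[[14,8],[25,0],[30,7],[33,0]]
[[1,20],[19,8],[25,0],[30,7],[33,0]]
[[1,20],[19,8],[25,1],[30,7],[33,1],[39,0]]
[[1,20],[19,8],[25,2],[30,7],[33,1],[39,0]]
[[1,20],[19,8],[25,2],[30,7],[33,1],[39,0]]
[[1,20],[19,8],[25,2],[28,16],[33,1],[39,0]]
[[1,20],[19,10],[28,16],[33,10],[36,1],[39,0]]
[[1,20],[19,14],[23,10],[28,16],[33,10],[36,1],[39,0]]
[[1,20],[19,14],[23,10],[28,16],[33,10],[36,1],[39,0]]
[[1,20],[19,14],[23,10],[28,16],[33,10],[36,1],[39,0]]
[[1,20],[19,14],[23,10],[28,16],[33,10],[36,1],[39,15],[44,0]]
[[1,20],[19,14],[23,10],[28,16],[33,10],[36,1],[39,15],[44,0]]
[[1,20],[19,14],[23,13],[28,16],[33,13],[35,10],[36,1],[39,15],[44,0]]
[[1,20],[19,14],[23,13],[28,16],[33,13],[35,10],[36,1],[39,15],[44,0]]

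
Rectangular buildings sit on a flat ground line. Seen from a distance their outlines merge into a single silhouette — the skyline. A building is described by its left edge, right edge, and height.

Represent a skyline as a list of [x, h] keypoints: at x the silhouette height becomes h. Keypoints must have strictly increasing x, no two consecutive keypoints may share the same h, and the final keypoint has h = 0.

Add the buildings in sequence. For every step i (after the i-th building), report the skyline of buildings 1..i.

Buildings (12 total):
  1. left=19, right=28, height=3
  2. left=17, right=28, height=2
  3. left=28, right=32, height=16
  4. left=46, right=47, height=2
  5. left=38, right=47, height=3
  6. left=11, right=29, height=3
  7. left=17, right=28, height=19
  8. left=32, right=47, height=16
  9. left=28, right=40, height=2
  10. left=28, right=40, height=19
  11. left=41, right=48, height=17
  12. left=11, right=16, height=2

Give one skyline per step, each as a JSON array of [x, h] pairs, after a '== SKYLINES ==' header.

== SKYLINES ==
[[19,3],[28,0]]
[[17,2],[19,3],[28,0]]
[[17,2],[19,3],[28,16],[32,0]]
[[17,2],[19,3],[28,16],[32,0],[46,2],[47,0]]
[[17,2],[19,3],[28,16],[32,0],[38,3],[47,0]]
[[11,3],[28,16],[32,0],[38,3],[47,0]]
[[11,3],[17,19],[28,16],[32,0],[38,3],[47,0]]
[[11,3],[17,19],[28,16],[47,0]]
[[11,3],[17,19],[28,16],[47,0]]
[[11,3],[17,19],[40,16],[47,0]]
[[11,3],[17,19],[40,16],[41,17],[48,0]]
[[11,3],[17,19],[40,16],[41,17],[48,0]]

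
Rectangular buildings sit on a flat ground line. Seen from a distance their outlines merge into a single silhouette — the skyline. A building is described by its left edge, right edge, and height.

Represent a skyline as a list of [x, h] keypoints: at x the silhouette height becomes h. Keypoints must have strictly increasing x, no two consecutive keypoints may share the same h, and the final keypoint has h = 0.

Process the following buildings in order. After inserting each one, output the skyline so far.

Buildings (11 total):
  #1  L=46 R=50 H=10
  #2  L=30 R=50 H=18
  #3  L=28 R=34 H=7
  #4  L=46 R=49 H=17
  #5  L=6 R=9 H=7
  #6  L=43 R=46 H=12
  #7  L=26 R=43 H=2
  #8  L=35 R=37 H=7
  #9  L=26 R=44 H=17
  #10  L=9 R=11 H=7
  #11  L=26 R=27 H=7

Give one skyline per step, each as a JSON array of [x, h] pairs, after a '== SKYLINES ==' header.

== SKYLINES ==
[[46,10],[50,0]]
[[30,18],[50,0]]
[[28,7],[30,18],[50,0]]
[[28,7],[30,18],[50,0]]
[[6,7],[9,0],[28,7],[30,18],[50,0]]
[[6,7],[9,0],[28,7],[30,18],[50,0]]
[[6,7],[9,0],[26,2],[28,7],[30,18],[50,0]]
[[6,7],[9,0],[26,2],[28,7],[30,18],[50,0]]
[[6,7],[9,0],[26,17],[30,18],[50,0]]
[[6,7],[11,0],[26,17],[30,18],[50,0]]
[[6,7],[11,0],[26,17],[30,18],[50,0]]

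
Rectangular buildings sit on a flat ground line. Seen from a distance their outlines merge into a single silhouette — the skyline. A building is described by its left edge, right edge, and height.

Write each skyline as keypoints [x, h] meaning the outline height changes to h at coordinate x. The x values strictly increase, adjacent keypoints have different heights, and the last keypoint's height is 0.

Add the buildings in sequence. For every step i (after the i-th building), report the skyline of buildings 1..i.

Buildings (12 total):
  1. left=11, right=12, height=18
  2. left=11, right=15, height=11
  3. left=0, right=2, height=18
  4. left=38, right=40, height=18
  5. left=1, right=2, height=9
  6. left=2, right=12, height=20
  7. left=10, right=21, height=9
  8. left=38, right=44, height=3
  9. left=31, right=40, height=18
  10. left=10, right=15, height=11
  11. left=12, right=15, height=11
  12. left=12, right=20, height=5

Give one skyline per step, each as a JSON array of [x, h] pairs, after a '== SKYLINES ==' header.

== SKYLINES ==
[[11,18],[12,0]]
[[11,18],[12,11],[15,0]]
[[0,18],[2,0],[11,18],[12,11],[15,0]]
[[0,18],[2,0],[11,18],[12,11],[15,0],[38,18],[40,0]]
[[0,18],[2,0],[11,18],[12,11],[15,0],[38,18],[40,0]]
[[0,18],[2,20],[12,11],[15,0],[38,18],[40,0]]
[[0,18],[2,20],[12,11],[15,9],[21,0],[38,18],[40,0]]
[[0,18],[2,20],[12,11],[15,9],[21,0],[38,18],[40,3],[44,0]]
[[0,18],[2,20],[12,11],[15,9],[21,0],[31,18],[40,3],[44,0]]
[[0,18],[2,20],[12,11],[15,9],[21,0],[31,18],[40,3],[44,0]]
[[0,18],[2,20],[12,11],[15,9],[21,0],[31,18],[40,3],[44,0]]
[[0,18],[2,20],[12,11],[15,9],[21,0],[31,18],[40,3],[44,0]]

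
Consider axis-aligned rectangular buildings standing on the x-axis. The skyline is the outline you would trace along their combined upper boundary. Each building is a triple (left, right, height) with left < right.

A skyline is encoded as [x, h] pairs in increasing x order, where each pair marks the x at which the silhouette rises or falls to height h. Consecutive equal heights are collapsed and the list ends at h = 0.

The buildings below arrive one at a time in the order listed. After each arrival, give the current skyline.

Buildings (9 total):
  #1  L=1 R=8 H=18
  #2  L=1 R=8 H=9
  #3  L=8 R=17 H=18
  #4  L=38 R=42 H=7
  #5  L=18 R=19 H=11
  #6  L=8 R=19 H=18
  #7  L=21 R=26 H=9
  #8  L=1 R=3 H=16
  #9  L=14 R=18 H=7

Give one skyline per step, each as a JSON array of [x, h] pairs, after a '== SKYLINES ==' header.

== SKYLINES ==
[[1,18],[8,0]]
[[1,18],[8,0]]
[[1,18],[17,0]]
[[1,18],[17,0],[38,7],[42,0]]
[[1,18],[17,0],[18,11],[19,0],[38,7],[42,0]]
[[1,18],[19,0],[38,7],[42,0]]
[[1,18],[19,0],[21,9],[26,0],[38,7],[42,0]]
[[1,18],[19,0],[21,9],[26,0],[38,7],[42,0]]
[[1,18],[19,0],[21,9],[26,0],[38,7],[42,0]]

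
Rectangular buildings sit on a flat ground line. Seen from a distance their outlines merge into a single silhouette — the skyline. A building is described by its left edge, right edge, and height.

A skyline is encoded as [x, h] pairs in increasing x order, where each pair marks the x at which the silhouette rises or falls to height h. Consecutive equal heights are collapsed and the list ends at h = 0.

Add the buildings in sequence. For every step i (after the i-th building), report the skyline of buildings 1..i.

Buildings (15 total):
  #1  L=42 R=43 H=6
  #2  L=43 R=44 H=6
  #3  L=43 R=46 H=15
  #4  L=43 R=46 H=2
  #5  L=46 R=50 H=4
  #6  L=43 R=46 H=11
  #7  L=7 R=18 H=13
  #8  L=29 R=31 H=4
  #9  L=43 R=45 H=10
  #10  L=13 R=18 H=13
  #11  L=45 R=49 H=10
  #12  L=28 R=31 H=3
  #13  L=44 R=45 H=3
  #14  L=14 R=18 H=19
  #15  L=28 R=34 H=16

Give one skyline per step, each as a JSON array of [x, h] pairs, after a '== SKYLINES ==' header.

== SKYLINES ==
[[42,6],[43,0]]
[[42,6],[44,0]]
[[42,6],[43,15],[46,0]]
[[42,6],[43,15],[46,0]]
[[42,6],[43,15],[46,4],[50,0]]
[[42,6],[43,15],[46,4],[50,0]]
[[7,13],[18,0],[42,6],[43,15],[46,4],[50,0]]
[[7,13],[18,0],[29,4],[31,0],[42,6],[43,15],[46,4],[50,0]]
[[7,13],[18,0],[29,4],[31,0],[42,6],[43,15],[46,4],[50,0]]
[[7,13],[18,0],[29,4],[31,0],[42,6],[43,15],[46,4],[50,0]]
[[7,13],[18,0],[29,4],[31,0],[42,6],[43,15],[46,10],[49,4],[50,0]]
[[7,13],[18,0],[28,3],[29,4],[31,0],[42,6],[43,15],[46,10],[49,4],[50,0]]
[[7,13],[18,0],[28,3],[29,4],[31,0],[42,6],[43,15],[46,10],[49,4],[50,0]]
[[7,13],[14,19],[18,0],[28,3],[29,4],[31,0],[42,6],[43,15],[46,10],[49,4],[50,0]]
[[7,13],[14,19],[18,0],[28,16],[34,0],[42,6],[43,15],[46,10],[49,4],[50,0]]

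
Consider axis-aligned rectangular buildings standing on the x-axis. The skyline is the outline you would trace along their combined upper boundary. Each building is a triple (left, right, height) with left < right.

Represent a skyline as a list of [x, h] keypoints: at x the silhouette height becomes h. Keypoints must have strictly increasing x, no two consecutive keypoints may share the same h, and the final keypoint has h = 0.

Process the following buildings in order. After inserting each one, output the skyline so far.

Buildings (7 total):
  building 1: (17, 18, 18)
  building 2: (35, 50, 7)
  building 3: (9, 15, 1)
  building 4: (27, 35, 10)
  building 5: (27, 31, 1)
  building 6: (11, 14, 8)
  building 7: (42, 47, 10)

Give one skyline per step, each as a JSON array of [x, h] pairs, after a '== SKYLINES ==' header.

== SKYLINES ==
[[17,18],[18,0]]
[[17,18],[18,0],[35,7],[50,0]]
[[9,1],[15,0],[17,18],[18,0],[35,7],[50,0]]
[[9,1],[15,0],[17,18],[18,0],[27,10],[35,7],[50,0]]
[[9,1],[15,0],[17,18],[18,0],[27,10],[35,7],[50,0]]
[[9,1],[11,8],[14,1],[15,0],[17,18],[18,0],[27,10],[35,7],[50,0]]
[[9,1],[11,8],[14,1],[15,0],[17,18],[18,0],[27,10],[35,7],[42,10],[47,7],[50,0]]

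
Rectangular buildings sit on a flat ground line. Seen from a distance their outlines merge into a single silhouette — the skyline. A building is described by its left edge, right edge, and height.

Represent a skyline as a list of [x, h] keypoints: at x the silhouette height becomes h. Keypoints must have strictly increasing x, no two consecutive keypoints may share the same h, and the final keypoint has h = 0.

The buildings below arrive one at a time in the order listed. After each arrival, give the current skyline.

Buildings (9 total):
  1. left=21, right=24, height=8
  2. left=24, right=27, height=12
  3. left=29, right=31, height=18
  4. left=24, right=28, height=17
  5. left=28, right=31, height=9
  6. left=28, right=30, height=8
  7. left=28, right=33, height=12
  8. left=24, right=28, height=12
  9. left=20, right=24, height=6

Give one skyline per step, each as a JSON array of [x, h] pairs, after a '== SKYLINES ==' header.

== SKYLINES ==
[[21,8],[24,0]]
[[21,8],[24,12],[27,0]]
[[21,8],[24,12],[27,0],[29,18],[31,0]]
[[21,8],[24,17],[28,0],[29,18],[31,0]]
[[21,8],[24,17],[28,9],[29,18],[31,0]]
[[21,8],[24,17],[28,9],[29,18],[31,0]]
[[21,8],[24,17],[28,12],[29,18],[31,12],[33,0]]
[[21,8],[24,17],[28,12],[29,18],[31,12],[33,0]]
[[20,6],[21,8],[24,17],[28,12],[29,18],[31,12],[33,0]]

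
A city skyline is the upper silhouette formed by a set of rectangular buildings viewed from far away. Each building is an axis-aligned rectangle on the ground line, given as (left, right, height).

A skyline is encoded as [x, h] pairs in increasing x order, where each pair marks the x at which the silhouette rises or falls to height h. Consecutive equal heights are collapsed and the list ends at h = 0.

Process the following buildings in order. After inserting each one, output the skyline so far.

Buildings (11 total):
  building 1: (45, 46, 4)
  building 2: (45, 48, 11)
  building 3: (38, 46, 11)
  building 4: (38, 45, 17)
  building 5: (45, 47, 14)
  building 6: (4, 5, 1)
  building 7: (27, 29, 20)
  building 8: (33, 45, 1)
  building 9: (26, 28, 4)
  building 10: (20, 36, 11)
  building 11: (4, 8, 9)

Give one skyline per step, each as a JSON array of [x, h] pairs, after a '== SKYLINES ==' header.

== SKYLINES ==
[[45,4],[46,0]]
[[45,11],[48,0]]
[[38,11],[48,0]]
[[38,17],[45,11],[48,0]]
[[38,17],[45,14],[47,11],[48,0]]
[[4,1],[5,0],[38,17],[45,14],[47,11],[48,0]]
[[4,1],[5,0],[27,20],[29,0],[38,17],[45,14],[47,11],[48,0]]
[[4,1],[5,0],[27,20],[29,0],[33,1],[38,17],[45,14],[47,11],[48,0]]
[[4,1],[5,0],[26,4],[27,20],[29,0],[33,1],[38,17],[45,14],[47,11],[48,0]]
[[4,1],[5,0],[20,11],[27,20],[29,11],[36,1],[38,17],[45,14],[47,11],[48,0]]
[[4,9],[8,0],[20,11],[27,20],[29,11],[36,1],[38,17],[45,14],[47,11],[48,0]]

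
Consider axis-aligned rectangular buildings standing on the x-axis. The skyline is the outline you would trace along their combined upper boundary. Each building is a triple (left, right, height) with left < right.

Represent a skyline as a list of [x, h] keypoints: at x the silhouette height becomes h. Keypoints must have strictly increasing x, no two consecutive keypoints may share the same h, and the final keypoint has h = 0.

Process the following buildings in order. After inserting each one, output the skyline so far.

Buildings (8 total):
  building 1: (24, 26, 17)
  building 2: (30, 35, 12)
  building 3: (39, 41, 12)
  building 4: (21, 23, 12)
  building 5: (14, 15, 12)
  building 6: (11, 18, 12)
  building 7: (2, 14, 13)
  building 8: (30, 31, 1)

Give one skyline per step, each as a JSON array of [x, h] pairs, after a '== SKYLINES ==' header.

== SKYLINES ==
[[24,17],[26,0]]
[[24,17],[26,0],[30,12],[35,0]]
[[24,17],[26,0],[30,12],[35,0],[39,12],[41,0]]
[[21,12],[23,0],[24,17],[26,0],[30,12],[35,0],[39,12],[41,0]]
[[14,12],[15,0],[21,12],[23,0],[24,17],[26,0],[30,12],[35,0],[39,12],[41,0]]
[[11,12],[18,0],[21,12],[23,0],[24,17],[26,0],[30,12],[35,0],[39,12],[41,0]]
[[2,13],[14,12],[18,0],[21,12],[23,0],[24,17],[26,0],[30,12],[35,0],[39,12],[41,0]]
[[2,13],[14,12],[18,0],[21,12],[23,0],[24,17],[26,0],[30,12],[35,0],[39,12],[41,0]]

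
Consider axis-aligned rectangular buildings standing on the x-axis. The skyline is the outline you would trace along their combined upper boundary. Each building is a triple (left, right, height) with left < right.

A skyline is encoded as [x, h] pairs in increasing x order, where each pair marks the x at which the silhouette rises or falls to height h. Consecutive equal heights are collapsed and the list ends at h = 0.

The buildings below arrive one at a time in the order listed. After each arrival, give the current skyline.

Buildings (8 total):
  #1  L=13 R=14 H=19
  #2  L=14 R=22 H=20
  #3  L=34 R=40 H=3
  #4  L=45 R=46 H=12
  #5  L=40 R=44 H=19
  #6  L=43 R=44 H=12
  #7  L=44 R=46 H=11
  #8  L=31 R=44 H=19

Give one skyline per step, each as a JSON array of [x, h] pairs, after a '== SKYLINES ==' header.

== SKYLINES ==
[[13,19],[14,0]]
[[13,19],[14,20],[22,0]]
[[13,19],[14,20],[22,0],[34,3],[40,0]]
[[13,19],[14,20],[22,0],[34,3],[40,0],[45,12],[46,0]]
[[13,19],[14,20],[22,0],[34,3],[40,19],[44,0],[45,12],[46,0]]
[[13,19],[14,20],[22,0],[34,3],[40,19],[44,0],[45,12],[46,0]]
[[13,19],[14,20],[22,0],[34,3],[40,19],[44,11],[45,12],[46,0]]
[[13,19],[14,20],[22,0],[31,19],[44,11],[45,12],[46,0]]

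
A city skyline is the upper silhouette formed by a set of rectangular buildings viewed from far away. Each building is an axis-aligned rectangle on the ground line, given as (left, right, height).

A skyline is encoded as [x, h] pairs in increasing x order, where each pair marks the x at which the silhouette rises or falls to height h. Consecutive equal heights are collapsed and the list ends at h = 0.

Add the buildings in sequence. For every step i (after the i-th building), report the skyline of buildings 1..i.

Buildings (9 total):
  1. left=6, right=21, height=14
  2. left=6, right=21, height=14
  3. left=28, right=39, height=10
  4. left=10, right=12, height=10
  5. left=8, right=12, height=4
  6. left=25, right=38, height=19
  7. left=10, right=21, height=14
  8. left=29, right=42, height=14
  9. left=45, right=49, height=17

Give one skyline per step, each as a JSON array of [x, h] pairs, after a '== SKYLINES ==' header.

== SKYLINES ==
[[6,14],[21,0]]
[[6,14],[21,0]]
[[6,14],[21,0],[28,10],[39,0]]
[[6,14],[21,0],[28,10],[39,0]]
[[6,14],[21,0],[28,10],[39,0]]
[[6,14],[21,0],[25,19],[38,10],[39,0]]
[[6,14],[21,0],[25,19],[38,10],[39,0]]
[[6,14],[21,0],[25,19],[38,14],[42,0]]
[[6,14],[21,0],[25,19],[38,14],[42,0],[45,17],[49,0]]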